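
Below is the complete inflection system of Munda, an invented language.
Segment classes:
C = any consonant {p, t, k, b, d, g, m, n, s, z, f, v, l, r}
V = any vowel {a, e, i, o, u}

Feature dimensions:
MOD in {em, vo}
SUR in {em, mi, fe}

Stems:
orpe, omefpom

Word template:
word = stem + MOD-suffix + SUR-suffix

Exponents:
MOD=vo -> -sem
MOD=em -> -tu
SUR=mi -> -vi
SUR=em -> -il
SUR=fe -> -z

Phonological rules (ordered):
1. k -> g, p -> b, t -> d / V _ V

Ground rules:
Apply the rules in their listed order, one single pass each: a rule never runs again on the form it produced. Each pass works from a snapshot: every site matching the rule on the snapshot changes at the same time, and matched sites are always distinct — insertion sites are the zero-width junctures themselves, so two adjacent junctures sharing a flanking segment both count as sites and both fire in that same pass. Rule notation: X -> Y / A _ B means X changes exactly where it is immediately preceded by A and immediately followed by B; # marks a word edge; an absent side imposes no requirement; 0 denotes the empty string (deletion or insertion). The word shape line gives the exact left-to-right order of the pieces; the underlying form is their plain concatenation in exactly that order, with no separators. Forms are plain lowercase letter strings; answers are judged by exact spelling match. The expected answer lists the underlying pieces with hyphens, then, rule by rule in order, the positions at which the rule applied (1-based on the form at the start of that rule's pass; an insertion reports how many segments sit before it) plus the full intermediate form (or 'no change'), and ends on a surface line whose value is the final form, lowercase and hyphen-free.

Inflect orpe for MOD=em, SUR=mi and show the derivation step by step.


underlying: orpe-tu-vi
1. k -> g, p -> b, t -> d / V _ V: fires at position(s) 5: orpeduvi
surface: orpeduvi


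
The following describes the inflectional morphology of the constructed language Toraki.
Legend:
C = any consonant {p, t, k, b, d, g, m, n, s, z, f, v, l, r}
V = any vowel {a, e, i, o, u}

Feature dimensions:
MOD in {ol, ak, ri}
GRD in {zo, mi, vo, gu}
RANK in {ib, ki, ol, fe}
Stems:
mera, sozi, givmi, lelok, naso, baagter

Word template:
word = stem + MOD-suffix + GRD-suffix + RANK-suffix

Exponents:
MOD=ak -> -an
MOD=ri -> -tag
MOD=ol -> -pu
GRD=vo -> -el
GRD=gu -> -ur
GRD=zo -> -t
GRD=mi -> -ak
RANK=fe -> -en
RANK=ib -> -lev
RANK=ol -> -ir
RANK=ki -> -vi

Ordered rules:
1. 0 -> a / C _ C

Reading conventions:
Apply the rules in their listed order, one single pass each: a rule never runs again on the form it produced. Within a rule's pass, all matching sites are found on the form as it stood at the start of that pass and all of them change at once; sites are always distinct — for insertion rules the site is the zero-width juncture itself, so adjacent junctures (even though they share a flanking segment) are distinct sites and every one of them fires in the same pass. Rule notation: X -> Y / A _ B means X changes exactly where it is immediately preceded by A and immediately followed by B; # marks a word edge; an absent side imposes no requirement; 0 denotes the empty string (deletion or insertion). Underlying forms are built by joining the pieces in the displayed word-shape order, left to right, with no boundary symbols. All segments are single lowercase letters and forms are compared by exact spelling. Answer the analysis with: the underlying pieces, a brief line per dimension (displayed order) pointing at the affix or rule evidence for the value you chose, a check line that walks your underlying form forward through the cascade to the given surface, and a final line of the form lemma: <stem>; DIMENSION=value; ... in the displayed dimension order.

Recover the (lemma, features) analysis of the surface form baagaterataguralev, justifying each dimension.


underlying: baagter-tag-ur-lev
MOD=ri - signalled by the affix -tag
GRD=gu - signalled by the affix -ur
RANK=ib - signalled by the affix -lev
check: baagtertagurlev -> baagaterataguralev
lemma: baagter; MOD=ri; GRD=gu; RANK=ib


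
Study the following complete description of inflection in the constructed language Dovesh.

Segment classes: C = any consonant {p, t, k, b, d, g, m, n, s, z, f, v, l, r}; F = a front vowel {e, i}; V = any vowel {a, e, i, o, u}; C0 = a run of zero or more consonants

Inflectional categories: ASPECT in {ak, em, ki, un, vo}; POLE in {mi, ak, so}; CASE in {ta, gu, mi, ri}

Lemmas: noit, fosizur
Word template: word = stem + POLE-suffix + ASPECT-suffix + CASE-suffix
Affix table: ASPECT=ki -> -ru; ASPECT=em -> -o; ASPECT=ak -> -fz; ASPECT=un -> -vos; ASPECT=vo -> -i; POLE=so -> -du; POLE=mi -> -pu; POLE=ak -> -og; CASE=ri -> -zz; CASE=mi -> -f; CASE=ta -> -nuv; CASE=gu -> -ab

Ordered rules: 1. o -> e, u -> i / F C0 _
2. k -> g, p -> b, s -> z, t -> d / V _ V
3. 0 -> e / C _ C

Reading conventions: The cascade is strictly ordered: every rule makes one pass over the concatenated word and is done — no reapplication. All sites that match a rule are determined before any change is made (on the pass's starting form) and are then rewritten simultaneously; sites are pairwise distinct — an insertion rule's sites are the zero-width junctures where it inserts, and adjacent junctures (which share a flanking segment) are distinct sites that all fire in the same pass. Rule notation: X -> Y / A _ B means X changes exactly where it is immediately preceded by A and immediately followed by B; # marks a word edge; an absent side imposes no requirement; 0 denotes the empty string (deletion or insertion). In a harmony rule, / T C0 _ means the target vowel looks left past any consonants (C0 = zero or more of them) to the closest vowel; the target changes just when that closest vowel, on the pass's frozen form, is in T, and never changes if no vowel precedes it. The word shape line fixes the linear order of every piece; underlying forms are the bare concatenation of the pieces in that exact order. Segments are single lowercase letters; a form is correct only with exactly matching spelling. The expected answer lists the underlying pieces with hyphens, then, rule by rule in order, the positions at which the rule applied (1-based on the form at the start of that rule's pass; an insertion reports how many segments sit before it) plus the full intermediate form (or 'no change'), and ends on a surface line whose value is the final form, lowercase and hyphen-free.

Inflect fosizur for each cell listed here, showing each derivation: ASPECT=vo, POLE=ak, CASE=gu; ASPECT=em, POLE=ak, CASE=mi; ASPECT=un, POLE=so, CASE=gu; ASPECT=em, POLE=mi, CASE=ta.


cell ASPECT=vo, POLE=ak, CASE=gu:
underlying: fosizur-og-i-ab
1. o -> e, u -> i / F C0 _: fires at position(s) 6: fosizirogiab
2. k -> g, p -> b, s -> z, t -> d / V _ V: fires at position(s) 3: fozizirogiab
3. 0 -> e / C _ C: no change
surface: fozizirogiab

cell ASPECT=em, POLE=ak, CASE=mi:
underlying: fosizur-og-o-f
1. o -> e, u -> i / F C0 _: fires at position(s) 6: fosizirogof
2. k -> g, p -> b, s -> z, t -> d / V _ V: fires at position(s) 3: fozizirogof
3. 0 -> e / C _ C: no change
surface: fozizirogof

cell ASPECT=un, POLE=so, CASE=gu:
underlying: fosizur-du-vos-ab
1. o -> e, u -> i / F C0 _: fires at position(s) 6: fosizirduvosab
2. k -> g, p -> b, s -> z, t -> d / V _ V: fires at position(s) 3, 12: fozizirduvozab
3. 0 -> e / C _ C: inserts after position(s) 7: fozizireduvozab
surface: fozizireduvozab

cell ASPECT=em, POLE=mi, CASE=ta:
underlying: fosizur-pu-o-nuv
1. o -> e, u -> i / F C0 _: fires at position(s) 6: fosizirpuonuv
2. k -> g, p -> b, s -> z, t -> d / V _ V: fires at position(s) 3: fozizirpuonuv
3. 0 -> e / C _ C: inserts after position(s) 7: fozizirepuonuv
surface: fozizirepuonuv


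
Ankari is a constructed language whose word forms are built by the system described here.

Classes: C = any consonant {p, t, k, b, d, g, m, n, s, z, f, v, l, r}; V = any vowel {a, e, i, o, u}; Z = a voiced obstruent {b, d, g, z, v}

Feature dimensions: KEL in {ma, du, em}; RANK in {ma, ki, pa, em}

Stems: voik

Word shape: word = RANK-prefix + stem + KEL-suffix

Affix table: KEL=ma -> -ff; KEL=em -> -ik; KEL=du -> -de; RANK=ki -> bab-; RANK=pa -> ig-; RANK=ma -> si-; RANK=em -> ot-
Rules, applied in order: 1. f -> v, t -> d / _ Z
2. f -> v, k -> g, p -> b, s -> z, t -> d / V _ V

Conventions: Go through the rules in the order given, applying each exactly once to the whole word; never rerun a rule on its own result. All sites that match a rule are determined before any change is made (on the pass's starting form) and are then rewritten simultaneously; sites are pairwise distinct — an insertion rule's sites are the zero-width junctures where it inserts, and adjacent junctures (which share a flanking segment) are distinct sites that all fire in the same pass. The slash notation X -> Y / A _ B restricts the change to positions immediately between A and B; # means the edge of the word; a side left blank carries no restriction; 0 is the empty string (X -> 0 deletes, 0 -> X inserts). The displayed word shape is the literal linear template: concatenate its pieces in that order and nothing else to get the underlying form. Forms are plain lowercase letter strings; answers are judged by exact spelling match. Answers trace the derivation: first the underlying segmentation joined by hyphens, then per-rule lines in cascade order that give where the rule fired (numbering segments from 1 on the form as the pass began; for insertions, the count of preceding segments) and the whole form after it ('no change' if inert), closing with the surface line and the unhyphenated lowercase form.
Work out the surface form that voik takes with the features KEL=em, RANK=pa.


underlying: ig-voik-ik
1. f -> v, t -> d / _ Z: no change
2. f -> v, k -> g, p -> b, s -> z, t -> d / V _ V: fires at position(s) 6: igvoigik
surface: igvoigik


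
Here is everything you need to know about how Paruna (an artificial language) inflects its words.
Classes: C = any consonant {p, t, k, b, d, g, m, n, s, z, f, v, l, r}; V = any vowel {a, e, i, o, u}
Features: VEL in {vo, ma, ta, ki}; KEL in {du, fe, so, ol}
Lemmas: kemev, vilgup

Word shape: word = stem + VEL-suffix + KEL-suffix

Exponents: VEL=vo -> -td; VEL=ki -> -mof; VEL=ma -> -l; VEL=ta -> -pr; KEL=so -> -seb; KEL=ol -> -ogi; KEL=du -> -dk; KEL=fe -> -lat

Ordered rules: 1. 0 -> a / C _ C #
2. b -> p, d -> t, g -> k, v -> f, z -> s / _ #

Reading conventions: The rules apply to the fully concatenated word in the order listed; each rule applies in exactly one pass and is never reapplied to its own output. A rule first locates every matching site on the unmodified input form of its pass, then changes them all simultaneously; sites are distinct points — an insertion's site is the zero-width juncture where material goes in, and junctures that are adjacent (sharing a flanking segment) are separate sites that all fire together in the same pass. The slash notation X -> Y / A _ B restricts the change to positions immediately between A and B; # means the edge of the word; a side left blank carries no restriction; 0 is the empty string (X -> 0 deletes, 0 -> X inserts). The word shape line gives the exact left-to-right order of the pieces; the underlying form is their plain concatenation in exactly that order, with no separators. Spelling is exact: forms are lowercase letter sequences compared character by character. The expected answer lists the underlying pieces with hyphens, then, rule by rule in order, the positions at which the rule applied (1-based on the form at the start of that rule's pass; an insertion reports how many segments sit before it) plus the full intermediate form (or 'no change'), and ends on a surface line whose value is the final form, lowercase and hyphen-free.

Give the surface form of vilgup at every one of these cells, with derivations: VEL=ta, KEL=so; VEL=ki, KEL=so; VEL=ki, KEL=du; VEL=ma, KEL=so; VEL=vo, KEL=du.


cell VEL=ta, KEL=so:
underlying: vilgup-pr-seb
1. 0 -> a / C _ C #: no change
2. b -> p, d -> t, g -> k, v -> f, z -> s / _ #: fires at position(s) 11: vilgupprsep
surface: vilgupprsep

cell VEL=ki, KEL=so:
underlying: vilgup-mof-seb
1. 0 -> a / C _ C #: no change
2. b -> p, d -> t, g -> k, v -> f, z -> s / _ #: fires at position(s) 12: vilgupmofsep
surface: vilgupmofsep

cell VEL=ki, KEL=du:
underlying: vilgup-mof-dk
1. 0 -> a / C _ C #: inserts after position(s) 10: vilgupmofdak
2. b -> p, d -> t, g -> k, v -> f, z -> s / _ #: no change
surface: vilgupmofdak

cell VEL=ma, KEL=so:
underlying: vilgup-l-seb
1. 0 -> a / C _ C #: no change
2. b -> p, d -> t, g -> k, v -> f, z -> s / _ #: fires at position(s) 10: vilguplsep
surface: vilguplsep

cell VEL=vo, KEL=du:
underlying: vilgup-td-dk
1. 0 -> a / C _ C #: inserts after position(s) 9: vilguptddak
2. b -> p, d -> t, g -> k, v -> f, z -> s / _ #: no change
surface: vilguptddak


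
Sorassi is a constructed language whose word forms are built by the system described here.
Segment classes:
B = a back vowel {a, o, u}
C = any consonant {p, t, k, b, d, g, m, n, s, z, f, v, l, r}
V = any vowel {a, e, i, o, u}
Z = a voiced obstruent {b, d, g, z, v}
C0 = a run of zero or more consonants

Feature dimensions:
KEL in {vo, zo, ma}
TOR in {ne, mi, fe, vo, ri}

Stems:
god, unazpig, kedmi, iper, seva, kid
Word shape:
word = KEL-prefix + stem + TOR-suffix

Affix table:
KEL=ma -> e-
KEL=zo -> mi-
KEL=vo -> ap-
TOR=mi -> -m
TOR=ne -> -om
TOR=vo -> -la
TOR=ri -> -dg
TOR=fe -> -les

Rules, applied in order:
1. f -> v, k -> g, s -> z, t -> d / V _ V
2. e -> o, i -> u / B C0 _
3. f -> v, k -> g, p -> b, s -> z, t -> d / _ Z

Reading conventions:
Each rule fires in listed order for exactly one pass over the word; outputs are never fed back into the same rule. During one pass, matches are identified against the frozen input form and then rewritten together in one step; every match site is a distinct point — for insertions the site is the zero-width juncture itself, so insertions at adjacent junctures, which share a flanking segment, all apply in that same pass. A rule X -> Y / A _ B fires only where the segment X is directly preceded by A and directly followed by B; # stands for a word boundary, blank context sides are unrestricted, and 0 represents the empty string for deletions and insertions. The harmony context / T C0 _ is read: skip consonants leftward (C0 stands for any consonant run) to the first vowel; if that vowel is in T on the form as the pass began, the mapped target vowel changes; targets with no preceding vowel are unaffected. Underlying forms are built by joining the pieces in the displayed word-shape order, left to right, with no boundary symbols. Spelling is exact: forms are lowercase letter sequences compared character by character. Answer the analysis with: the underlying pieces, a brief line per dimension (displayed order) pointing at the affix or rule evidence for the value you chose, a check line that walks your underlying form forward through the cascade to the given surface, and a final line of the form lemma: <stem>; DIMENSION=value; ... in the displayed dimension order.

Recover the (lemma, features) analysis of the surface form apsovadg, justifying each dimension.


underlying: ap-seva-dg
KEL=vo - signalled by the affix ap-
TOR=ri - signalled by the affix -dg
check: apsevadg -> apsevadg -> apsovadg -> apsovadg
lemma: seva; KEL=vo; TOR=ri


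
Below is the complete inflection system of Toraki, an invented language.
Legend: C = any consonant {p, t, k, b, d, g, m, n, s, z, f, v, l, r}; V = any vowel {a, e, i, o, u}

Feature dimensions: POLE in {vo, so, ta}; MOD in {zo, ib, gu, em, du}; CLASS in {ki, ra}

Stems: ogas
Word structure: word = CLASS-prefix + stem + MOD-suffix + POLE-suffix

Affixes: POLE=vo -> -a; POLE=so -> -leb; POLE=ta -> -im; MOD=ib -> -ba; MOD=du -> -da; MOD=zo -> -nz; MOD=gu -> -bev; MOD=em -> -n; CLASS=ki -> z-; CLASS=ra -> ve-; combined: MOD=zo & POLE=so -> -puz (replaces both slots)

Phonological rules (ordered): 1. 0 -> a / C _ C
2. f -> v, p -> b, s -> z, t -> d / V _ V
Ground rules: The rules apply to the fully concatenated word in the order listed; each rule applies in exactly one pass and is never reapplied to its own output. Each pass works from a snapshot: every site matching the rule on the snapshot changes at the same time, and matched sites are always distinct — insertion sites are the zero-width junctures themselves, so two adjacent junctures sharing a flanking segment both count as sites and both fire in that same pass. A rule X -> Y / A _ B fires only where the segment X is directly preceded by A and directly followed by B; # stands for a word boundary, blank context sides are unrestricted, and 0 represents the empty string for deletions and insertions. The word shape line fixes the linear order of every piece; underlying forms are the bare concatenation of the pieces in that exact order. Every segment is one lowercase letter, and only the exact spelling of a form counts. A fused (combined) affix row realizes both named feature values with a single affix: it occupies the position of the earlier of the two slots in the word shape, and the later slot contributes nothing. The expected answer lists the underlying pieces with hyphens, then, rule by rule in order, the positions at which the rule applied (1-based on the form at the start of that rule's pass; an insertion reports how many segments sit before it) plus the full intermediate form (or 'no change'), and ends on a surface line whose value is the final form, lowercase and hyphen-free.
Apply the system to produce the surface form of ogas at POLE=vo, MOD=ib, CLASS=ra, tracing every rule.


underlying: ve-ogas-ba-a
1. 0 -> a / C _ C: inserts after position(s) 6: veogasabaa
2. f -> v, p -> b, s -> z, t -> d / V _ V: fires at position(s) 6: veogazabaa
surface: veogazabaa


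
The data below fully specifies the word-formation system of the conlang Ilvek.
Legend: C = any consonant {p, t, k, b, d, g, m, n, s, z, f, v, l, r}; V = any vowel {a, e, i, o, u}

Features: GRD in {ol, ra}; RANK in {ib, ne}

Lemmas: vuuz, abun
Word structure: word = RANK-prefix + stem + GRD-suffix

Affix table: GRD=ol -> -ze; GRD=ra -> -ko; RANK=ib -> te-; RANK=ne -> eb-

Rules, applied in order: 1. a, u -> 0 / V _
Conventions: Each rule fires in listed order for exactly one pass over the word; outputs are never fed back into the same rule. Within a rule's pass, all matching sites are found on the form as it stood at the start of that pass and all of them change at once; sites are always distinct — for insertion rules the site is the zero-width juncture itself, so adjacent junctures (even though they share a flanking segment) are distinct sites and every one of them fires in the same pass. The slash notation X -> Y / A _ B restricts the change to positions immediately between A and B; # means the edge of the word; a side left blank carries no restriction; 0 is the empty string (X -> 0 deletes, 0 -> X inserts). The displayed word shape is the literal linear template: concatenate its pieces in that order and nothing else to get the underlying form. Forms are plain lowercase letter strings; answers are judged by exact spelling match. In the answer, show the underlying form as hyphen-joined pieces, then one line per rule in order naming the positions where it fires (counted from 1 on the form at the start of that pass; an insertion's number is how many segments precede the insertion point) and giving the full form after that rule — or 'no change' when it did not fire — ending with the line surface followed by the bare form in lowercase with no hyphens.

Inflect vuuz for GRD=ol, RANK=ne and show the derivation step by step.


underlying: eb-vuuz-ze
1. a, u -> 0 / V _: fires at position(s) 5: ebvuzze
surface: ebvuzze


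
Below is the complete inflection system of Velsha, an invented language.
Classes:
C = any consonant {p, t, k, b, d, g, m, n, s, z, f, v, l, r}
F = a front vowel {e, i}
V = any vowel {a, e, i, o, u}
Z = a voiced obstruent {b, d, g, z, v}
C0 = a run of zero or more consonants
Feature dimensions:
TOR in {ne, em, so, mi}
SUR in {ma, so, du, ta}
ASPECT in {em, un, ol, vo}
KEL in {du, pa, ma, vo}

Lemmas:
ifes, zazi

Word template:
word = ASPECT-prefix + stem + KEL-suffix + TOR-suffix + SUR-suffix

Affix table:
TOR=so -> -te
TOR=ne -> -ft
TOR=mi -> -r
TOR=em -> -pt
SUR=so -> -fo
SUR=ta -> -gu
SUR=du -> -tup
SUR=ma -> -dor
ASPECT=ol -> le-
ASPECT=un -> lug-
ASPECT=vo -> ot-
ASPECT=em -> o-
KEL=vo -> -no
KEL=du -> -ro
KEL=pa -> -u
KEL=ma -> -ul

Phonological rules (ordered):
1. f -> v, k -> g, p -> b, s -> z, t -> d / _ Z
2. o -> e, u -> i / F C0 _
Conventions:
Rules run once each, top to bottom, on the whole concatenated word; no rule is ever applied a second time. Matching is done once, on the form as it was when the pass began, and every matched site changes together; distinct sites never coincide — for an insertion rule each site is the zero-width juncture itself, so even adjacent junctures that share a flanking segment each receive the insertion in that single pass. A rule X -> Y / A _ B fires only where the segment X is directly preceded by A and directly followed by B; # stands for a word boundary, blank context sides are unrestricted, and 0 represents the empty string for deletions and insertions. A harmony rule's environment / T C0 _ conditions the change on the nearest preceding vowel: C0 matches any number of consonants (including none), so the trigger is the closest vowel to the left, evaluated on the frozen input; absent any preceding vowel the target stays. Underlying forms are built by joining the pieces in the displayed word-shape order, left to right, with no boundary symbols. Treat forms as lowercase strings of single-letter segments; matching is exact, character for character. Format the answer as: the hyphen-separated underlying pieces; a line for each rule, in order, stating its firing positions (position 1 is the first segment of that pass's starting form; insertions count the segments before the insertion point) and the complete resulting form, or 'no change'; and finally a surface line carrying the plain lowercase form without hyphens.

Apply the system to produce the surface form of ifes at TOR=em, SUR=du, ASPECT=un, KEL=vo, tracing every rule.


underlying: lug-ifes-no-pt-tup
1. f -> v, k -> g, p -> b, s -> z, t -> d / _ Z: no change
2. o -> e, u -> i / F C0 _: fires at position(s) 9: lugifesnepttup
surface: lugifesnepttup


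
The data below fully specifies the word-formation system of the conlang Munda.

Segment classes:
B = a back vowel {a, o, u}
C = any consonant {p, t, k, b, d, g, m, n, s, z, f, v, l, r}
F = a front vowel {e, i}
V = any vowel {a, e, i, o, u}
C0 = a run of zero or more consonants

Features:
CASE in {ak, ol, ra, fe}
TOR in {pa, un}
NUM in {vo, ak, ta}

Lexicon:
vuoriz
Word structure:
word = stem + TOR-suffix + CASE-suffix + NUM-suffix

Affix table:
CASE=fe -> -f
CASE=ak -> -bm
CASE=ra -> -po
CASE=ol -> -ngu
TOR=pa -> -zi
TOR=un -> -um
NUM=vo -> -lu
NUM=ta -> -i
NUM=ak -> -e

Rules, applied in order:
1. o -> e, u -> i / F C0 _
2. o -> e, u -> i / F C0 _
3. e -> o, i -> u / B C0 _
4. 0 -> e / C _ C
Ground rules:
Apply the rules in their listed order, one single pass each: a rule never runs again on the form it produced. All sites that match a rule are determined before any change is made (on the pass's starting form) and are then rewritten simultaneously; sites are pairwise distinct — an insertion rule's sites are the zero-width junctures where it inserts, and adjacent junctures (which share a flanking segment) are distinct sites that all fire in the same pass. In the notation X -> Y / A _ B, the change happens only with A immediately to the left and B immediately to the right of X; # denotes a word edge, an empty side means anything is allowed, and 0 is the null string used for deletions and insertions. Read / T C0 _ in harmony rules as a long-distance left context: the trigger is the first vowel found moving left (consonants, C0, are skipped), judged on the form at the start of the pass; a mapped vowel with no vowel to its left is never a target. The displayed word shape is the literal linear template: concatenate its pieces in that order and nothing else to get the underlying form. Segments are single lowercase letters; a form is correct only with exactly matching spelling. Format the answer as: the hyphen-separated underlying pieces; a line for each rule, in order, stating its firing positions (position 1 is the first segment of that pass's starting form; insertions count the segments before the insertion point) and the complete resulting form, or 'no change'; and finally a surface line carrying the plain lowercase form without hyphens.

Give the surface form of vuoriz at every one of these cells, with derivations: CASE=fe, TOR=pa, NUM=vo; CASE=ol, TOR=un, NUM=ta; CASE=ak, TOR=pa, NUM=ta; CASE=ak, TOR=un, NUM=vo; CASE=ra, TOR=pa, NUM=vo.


cell CASE=fe, TOR=pa, NUM=vo:
underlying: vuoriz-zi-f-lu
1. o -> e, u -> i / F C0 _: fires at position(s) 11: vuorizzifli
2. o -> e, u -> i / F C0 _: no change
3. e -> o, i -> u / B C0 _: fires at position(s) 5: vuoruzzifli
4. 0 -> e / C _ C: inserts after position(s) 6, 9: vuoruzezifeli
surface: vuoruzezifeli

cell CASE=ol, TOR=un, NUM=ta:
underlying: vuoriz-um-ngu-i
1. o -> e, u -> i / F C0 _: fires at position(s) 7: vuorizimngui
2. o -> e, u -> i / F C0 _: fires at position(s) 11: vuorizimngii
3. e -> o, i -> u / B C0 _: fires at position(s) 5: vuoruzimngii
4. 0 -> e / C _ C: inserts after position(s) 8, 9: vuoruzimenegii
surface: vuoruzimenegii

cell CASE=ak, TOR=pa, NUM=ta:
underlying: vuoriz-zi-bm-i
1. o -> e, u -> i / F C0 _: no change
2. o -> e, u -> i / F C0 _: no change
3. e -> o, i -> u / B C0 _: fires at position(s) 5: vuoruzzibmi
4. 0 -> e / C _ C: inserts after position(s) 6, 9: vuoruzezibemi
surface: vuoruzezibemi

cell CASE=ak, TOR=un, NUM=vo:
underlying: vuoriz-um-bm-lu
1. o -> e, u -> i / F C0 _: fires at position(s) 7: vuorizimbmlu
2. o -> e, u -> i / F C0 _: fires at position(s) 12: vuorizimbmli
3. e -> o, i -> u / B C0 _: fires at position(s) 5: vuoruzimbmli
4. 0 -> e / C _ C: inserts after position(s) 8, 9, 10: vuoruzimebemeli
surface: vuoruzimebemeli

cell CASE=ra, TOR=pa, NUM=vo:
underlying: vuoriz-zi-po-lu
1. o -> e, u -> i / F C0 _: fires at position(s) 10: vuorizzipelu
2. o -> e, u -> i / F C0 _: fires at position(s) 12: vuorizzipeli
3. e -> o, i -> u / B C0 _: fires at position(s) 5: vuoruzzipeli
4. 0 -> e / C _ C: inserts after position(s) 6: vuoruzezipeli
surface: vuoruzezipeli


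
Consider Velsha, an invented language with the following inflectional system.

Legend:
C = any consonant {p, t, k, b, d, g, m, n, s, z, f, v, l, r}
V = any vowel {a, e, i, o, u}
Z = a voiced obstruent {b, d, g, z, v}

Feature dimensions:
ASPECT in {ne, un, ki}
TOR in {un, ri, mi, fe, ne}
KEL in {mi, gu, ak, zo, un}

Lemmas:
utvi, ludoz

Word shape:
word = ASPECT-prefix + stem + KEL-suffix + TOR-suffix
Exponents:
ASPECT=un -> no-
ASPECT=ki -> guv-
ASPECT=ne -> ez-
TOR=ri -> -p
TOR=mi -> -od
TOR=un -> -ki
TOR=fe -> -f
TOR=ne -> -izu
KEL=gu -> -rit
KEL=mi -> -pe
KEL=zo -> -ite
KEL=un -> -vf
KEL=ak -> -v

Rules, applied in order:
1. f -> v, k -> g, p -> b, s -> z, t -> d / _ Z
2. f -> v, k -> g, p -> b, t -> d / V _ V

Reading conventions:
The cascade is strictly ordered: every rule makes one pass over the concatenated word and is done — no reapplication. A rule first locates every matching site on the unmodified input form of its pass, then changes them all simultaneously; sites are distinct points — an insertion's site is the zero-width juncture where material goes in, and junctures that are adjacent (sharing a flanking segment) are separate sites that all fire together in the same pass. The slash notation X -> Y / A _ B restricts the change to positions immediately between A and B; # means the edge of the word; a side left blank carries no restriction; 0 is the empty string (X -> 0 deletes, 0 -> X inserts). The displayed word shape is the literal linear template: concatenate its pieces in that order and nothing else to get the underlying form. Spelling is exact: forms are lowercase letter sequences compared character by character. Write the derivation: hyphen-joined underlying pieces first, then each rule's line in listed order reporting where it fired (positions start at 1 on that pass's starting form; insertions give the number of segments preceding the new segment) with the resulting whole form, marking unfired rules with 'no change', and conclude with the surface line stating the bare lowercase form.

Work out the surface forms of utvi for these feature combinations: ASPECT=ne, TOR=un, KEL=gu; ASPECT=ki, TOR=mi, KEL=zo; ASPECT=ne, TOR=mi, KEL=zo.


cell ASPECT=ne, TOR=un, KEL=gu:
underlying: ez-utvi-rit-ki
1. f -> v, k -> g, p -> b, s -> z, t -> d / _ Z: fires at position(s) 4: ezudviritki
2. f -> v, k -> g, p -> b, t -> d / V _ V: no change
surface: ezudviritki

cell ASPECT=ki, TOR=mi, KEL=zo:
underlying: guv-utvi-ite-od
1. f -> v, k -> g, p -> b, s -> z, t -> d / _ Z: fires at position(s) 5: guvudviiteod
2. f -> v, k -> g, p -> b, t -> d / V _ V: fires at position(s) 9: guvudviideod
surface: guvudviideod

cell ASPECT=ne, TOR=mi, KEL=zo:
underlying: ez-utvi-ite-od
1. f -> v, k -> g, p -> b, s -> z, t -> d / _ Z: fires at position(s) 4: ezudviiteod
2. f -> v, k -> g, p -> b, t -> d / V _ V: fires at position(s) 8: ezudviideod
surface: ezudviideod


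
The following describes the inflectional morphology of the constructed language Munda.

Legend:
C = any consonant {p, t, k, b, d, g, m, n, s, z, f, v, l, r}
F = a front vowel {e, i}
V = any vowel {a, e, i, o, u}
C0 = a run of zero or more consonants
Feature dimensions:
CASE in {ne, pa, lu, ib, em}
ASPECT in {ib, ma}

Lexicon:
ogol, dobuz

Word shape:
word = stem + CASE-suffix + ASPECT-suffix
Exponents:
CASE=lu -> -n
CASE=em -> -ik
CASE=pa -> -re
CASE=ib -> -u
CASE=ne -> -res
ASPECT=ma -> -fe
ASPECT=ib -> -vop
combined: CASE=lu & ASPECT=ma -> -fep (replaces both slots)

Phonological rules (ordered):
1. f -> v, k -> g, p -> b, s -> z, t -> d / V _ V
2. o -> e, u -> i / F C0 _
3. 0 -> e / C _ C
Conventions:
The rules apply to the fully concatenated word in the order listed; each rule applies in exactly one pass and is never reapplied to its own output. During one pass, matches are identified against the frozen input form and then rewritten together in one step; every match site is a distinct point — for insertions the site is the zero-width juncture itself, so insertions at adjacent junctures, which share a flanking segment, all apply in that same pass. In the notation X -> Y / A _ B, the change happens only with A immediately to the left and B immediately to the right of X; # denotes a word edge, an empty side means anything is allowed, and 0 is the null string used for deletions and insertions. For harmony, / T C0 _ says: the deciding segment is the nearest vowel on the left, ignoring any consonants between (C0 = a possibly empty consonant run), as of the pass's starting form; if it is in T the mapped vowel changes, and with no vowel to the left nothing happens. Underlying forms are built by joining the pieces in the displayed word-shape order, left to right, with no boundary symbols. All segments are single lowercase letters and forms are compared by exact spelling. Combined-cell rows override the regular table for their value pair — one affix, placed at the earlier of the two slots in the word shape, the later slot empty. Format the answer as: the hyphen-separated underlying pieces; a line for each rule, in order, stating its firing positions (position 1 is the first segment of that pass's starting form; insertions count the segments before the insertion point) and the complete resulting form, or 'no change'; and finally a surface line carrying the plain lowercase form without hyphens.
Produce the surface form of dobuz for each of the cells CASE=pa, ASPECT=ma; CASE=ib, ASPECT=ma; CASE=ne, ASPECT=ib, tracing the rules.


cell CASE=pa, ASPECT=ma:
underlying: dobuz-re-fe
1. f -> v, k -> g, p -> b, s -> z, t -> d / V _ V: fires at position(s) 8: dobuzreve
2. o -> e, u -> i / F C0 _: no change
3. 0 -> e / C _ C: inserts after position(s) 5: dobuzereve
surface: dobuzereve

cell CASE=ib, ASPECT=ma:
underlying: dobuz-u-fe
1. f -> v, k -> g, p -> b, s -> z, t -> d / V _ V: fires at position(s) 7: dobuzuve
2. o -> e, u -> i / F C0 _: no change
3. 0 -> e / C _ C: no change
surface: dobuzuve

cell CASE=ne, ASPECT=ib:
underlying: dobuz-res-vop
1. f -> v, k -> g, p -> b, s -> z, t -> d / V _ V: no change
2. o -> e, u -> i / F C0 _: fires at position(s) 10: dobuzresvep
3. 0 -> e / C _ C: inserts after position(s) 5, 8: dobuzeresevep
surface: dobuzeresevep


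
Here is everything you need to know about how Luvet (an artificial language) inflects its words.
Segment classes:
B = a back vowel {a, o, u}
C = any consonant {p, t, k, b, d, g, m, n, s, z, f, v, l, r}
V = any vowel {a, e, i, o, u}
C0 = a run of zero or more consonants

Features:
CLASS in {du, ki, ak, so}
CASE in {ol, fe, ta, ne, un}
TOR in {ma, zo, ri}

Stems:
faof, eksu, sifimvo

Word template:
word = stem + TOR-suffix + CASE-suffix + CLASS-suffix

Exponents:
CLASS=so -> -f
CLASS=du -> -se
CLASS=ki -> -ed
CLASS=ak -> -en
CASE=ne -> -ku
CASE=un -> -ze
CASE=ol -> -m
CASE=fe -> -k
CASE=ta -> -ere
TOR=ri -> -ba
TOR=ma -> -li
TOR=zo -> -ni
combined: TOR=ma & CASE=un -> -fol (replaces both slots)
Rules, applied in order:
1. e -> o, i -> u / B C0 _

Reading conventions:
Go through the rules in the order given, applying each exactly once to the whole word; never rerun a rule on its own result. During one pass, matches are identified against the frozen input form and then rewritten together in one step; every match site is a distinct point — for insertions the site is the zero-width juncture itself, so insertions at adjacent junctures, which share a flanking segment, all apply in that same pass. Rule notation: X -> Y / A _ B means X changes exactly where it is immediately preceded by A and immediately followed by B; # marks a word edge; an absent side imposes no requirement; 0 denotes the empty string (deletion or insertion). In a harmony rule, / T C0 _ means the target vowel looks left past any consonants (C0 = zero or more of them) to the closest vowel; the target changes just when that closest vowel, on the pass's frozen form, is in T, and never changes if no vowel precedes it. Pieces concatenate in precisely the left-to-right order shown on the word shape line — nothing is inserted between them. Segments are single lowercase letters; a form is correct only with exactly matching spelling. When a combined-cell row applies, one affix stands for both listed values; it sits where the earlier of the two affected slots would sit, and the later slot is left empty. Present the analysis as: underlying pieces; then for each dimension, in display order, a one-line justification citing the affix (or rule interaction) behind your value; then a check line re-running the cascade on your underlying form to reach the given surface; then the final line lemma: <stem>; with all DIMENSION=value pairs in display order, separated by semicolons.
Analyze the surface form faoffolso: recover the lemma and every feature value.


underlying: faof-fol-se
CLASS=du - signalled by the affix -se
CASE=un - signalled by the combined affix row
TOR=ma - signalled by the combined affix row
check: faoffolse -> faoffolso
lemma: faof; CLASS=du; CASE=un; TOR=ma


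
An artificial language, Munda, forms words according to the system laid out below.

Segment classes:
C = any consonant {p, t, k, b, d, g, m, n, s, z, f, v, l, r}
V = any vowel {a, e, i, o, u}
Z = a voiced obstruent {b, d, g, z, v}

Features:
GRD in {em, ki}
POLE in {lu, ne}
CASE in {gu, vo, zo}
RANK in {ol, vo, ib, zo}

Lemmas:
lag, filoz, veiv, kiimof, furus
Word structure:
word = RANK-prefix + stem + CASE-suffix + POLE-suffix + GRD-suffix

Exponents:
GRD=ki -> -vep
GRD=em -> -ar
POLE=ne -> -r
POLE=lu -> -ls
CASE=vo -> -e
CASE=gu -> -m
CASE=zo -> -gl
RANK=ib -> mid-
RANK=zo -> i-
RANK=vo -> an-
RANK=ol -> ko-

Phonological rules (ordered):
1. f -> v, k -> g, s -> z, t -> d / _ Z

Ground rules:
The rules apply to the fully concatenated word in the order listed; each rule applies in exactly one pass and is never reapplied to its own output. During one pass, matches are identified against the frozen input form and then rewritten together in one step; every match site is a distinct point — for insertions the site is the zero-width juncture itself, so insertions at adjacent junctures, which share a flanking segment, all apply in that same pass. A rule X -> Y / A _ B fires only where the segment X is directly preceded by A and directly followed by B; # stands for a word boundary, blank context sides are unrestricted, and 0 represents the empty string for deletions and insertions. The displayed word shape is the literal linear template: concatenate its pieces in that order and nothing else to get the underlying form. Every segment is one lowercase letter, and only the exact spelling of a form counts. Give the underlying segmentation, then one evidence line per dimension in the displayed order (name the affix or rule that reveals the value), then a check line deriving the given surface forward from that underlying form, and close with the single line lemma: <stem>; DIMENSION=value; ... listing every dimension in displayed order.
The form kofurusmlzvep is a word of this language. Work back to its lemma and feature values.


underlying: ko-furus-m-ls-vep
GRD=ki - signalled by the affix -vep
POLE=lu - signalled by the affix -ls
CASE=gu - signalled by the affix -m
RANK=ol - signalled by the affix ko-
check: kofurusmlsvep -> kofurusmlzvep
lemma: furus; GRD=ki; POLE=lu; CASE=gu; RANK=ol


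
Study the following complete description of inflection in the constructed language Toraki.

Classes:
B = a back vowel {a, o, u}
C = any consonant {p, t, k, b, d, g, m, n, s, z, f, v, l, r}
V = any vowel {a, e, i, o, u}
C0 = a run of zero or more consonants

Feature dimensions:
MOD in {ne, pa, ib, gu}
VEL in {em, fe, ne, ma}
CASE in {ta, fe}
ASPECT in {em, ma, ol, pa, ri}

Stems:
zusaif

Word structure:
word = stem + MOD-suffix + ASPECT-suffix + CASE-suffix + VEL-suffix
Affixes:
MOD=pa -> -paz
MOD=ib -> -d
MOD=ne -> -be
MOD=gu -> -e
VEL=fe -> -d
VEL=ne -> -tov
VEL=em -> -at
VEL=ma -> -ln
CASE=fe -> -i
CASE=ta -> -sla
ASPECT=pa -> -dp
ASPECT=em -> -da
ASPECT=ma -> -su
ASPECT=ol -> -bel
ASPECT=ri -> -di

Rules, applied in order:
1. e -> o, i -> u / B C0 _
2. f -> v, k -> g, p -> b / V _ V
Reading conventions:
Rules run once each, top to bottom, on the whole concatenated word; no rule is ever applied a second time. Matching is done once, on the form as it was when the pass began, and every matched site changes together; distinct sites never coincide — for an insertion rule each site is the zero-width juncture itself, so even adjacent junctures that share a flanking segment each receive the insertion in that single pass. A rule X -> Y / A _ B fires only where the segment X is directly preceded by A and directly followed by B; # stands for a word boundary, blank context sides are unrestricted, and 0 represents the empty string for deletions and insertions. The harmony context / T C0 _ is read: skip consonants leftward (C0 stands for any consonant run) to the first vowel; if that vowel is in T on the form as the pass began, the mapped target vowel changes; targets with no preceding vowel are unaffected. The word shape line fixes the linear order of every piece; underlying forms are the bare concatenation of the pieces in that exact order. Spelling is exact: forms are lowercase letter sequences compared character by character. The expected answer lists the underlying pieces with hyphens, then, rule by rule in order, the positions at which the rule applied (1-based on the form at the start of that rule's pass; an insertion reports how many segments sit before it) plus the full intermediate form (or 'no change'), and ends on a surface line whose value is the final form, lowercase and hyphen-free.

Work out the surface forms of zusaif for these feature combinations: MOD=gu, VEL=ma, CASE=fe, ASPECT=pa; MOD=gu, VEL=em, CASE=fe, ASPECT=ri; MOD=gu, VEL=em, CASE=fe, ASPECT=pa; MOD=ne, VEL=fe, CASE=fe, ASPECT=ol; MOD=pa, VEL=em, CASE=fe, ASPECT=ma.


cell MOD=gu, VEL=ma, CASE=fe, ASPECT=pa:
underlying: zusaif-e-dp-i-ln
1. e -> o, i -> u / B C0 _: fires at position(s) 5: zusaufedpiln
2. f -> v, k -> g, p -> b / V _ V: fires at position(s) 6: zusauvedpiln
surface: zusauvedpiln

cell MOD=gu, VEL=em, CASE=fe, ASPECT=ri:
underlying: zusaif-e-di-i-at
1. e -> o, i -> u / B C0 _: fires at position(s) 5: zusaufediiat
2. f -> v, k -> g, p -> b / V _ V: fires at position(s) 6: zusauvediiat
surface: zusauvediiat

cell MOD=gu, VEL=em, CASE=fe, ASPECT=pa:
underlying: zusaif-e-dp-i-at
1. e -> o, i -> u / B C0 _: fires at position(s) 5: zusaufedpiat
2. f -> v, k -> g, p -> b / V _ V: fires at position(s) 6: zusauvedpiat
surface: zusauvedpiat

cell MOD=ne, VEL=fe, CASE=fe, ASPECT=ol:
underlying: zusaif-be-bel-i-d
1. e -> o, i -> u / B C0 _: fires at position(s) 5: zusaufbebelid
2. f -> v, k -> g, p -> b / V _ V: no change
surface: zusaufbebelid

cell MOD=pa, VEL=em, CASE=fe, ASPECT=ma:
underlying: zusaif-paz-su-i-at
1. e -> o, i -> u / B C0 _: fires at position(s) 5, 12: zusaufpazsuuat
2. f -> v, k -> g, p -> b / V _ V: no change
surface: zusaufpazsuuat
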